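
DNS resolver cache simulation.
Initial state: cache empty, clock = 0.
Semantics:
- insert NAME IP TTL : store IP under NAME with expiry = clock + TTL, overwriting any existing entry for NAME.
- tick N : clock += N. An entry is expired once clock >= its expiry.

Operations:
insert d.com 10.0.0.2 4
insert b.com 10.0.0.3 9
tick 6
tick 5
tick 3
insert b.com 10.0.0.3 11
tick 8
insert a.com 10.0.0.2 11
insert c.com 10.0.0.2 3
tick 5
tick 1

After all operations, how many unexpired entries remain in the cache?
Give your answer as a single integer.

Answer: 1

Derivation:
Op 1: insert d.com -> 10.0.0.2 (expiry=0+4=4). clock=0
Op 2: insert b.com -> 10.0.0.3 (expiry=0+9=9). clock=0
Op 3: tick 6 -> clock=6. purged={d.com}
Op 4: tick 5 -> clock=11. purged={b.com}
Op 5: tick 3 -> clock=14.
Op 6: insert b.com -> 10.0.0.3 (expiry=14+11=25). clock=14
Op 7: tick 8 -> clock=22.
Op 8: insert a.com -> 10.0.0.2 (expiry=22+11=33). clock=22
Op 9: insert c.com -> 10.0.0.2 (expiry=22+3=25). clock=22
Op 10: tick 5 -> clock=27. purged={b.com,c.com}
Op 11: tick 1 -> clock=28.
Final cache (unexpired): {a.com} -> size=1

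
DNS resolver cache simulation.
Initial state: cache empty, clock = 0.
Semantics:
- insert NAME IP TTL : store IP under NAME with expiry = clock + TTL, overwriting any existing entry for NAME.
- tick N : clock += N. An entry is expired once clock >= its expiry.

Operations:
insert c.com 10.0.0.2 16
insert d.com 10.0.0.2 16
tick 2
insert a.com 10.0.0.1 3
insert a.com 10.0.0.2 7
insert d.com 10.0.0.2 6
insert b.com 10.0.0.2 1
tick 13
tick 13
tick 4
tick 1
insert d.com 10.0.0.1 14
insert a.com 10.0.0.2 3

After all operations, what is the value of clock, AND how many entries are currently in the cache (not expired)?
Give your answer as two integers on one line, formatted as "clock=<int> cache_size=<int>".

Op 1: insert c.com -> 10.0.0.2 (expiry=0+16=16). clock=0
Op 2: insert d.com -> 10.0.0.2 (expiry=0+16=16). clock=0
Op 3: tick 2 -> clock=2.
Op 4: insert a.com -> 10.0.0.1 (expiry=2+3=5). clock=2
Op 5: insert a.com -> 10.0.0.2 (expiry=2+7=9). clock=2
Op 6: insert d.com -> 10.0.0.2 (expiry=2+6=8). clock=2
Op 7: insert b.com -> 10.0.0.2 (expiry=2+1=3). clock=2
Op 8: tick 13 -> clock=15. purged={a.com,b.com,d.com}
Op 9: tick 13 -> clock=28. purged={c.com}
Op 10: tick 4 -> clock=32.
Op 11: tick 1 -> clock=33.
Op 12: insert d.com -> 10.0.0.1 (expiry=33+14=47). clock=33
Op 13: insert a.com -> 10.0.0.2 (expiry=33+3=36). clock=33
Final clock = 33
Final cache (unexpired): {a.com,d.com} -> size=2

Answer: clock=33 cache_size=2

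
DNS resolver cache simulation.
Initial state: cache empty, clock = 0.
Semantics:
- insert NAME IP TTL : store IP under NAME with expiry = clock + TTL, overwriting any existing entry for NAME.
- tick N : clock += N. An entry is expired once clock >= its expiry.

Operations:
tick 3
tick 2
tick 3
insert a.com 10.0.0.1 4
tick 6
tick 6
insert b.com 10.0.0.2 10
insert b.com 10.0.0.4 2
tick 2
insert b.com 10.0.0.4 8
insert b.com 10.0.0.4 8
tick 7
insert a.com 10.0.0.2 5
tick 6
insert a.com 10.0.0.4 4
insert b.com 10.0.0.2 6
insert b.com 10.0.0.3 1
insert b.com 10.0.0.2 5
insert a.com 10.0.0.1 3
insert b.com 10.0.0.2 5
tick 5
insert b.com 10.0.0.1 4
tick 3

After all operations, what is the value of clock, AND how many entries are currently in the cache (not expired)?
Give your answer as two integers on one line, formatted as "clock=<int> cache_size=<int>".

Op 1: tick 3 -> clock=3.
Op 2: tick 2 -> clock=5.
Op 3: tick 3 -> clock=8.
Op 4: insert a.com -> 10.0.0.1 (expiry=8+4=12). clock=8
Op 5: tick 6 -> clock=14. purged={a.com}
Op 6: tick 6 -> clock=20.
Op 7: insert b.com -> 10.0.0.2 (expiry=20+10=30). clock=20
Op 8: insert b.com -> 10.0.0.4 (expiry=20+2=22). clock=20
Op 9: tick 2 -> clock=22. purged={b.com}
Op 10: insert b.com -> 10.0.0.4 (expiry=22+8=30). clock=22
Op 11: insert b.com -> 10.0.0.4 (expiry=22+8=30). clock=22
Op 12: tick 7 -> clock=29.
Op 13: insert a.com -> 10.0.0.2 (expiry=29+5=34). clock=29
Op 14: tick 6 -> clock=35. purged={a.com,b.com}
Op 15: insert a.com -> 10.0.0.4 (expiry=35+4=39). clock=35
Op 16: insert b.com -> 10.0.0.2 (expiry=35+6=41). clock=35
Op 17: insert b.com -> 10.0.0.3 (expiry=35+1=36). clock=35
Op 18: insert b.com -> 10.0.0.2 (expiry=35+5=40). clock=35
Op 19: insert a.com -> 10.0.0.1 (expiry=35+3=38). clock=35
Op 20: insert b.com -> 10.0.0.2 (expiry=35+5=40). clock=35
Op 21: tick 5 -> clock=40. purged={a.com,b.com}
Op 22: insert b.com -> 10.0.0.1 (expiry=40+4=44). clock=40
Op 23: tick 3 -> clock=43.
Final clock = 43
Final cache (unexpired): {b.com} -> size=1

Answer: clock=43 cache_size=1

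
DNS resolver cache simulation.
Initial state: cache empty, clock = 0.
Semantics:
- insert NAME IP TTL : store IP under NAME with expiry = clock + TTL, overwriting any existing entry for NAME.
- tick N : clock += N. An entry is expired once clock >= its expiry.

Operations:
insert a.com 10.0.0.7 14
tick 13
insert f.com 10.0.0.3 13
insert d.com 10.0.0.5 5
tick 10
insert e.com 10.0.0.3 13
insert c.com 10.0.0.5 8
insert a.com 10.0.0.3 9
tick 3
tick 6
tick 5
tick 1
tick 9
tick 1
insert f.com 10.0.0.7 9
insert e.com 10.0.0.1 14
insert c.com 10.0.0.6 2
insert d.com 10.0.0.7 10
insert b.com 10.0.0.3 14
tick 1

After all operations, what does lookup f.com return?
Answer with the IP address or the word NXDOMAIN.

Op 1: insert a.com -> 10.0.0.7 (expiry=0+14=14). clock=0
Op 2: tick 13 -> clock=13.
Op 3: insert f.com -> 10.0.0.3 (expiry=13+13=26). clock=13
Op 4: insert d.com -> 10.0.0.5 (expiry=13+5=18). clock=13
Op 5: tick 10 -> clock=23. purged={a.com,d.com}
Op 6: insert e.com -> 10.0.0.3 (expiry=23+13=36). clock=23
Op 7: insert c.com -> 10.0.0.5 (expiry=23+8=31). clock=23
Op 8: insert a.com -> 10.0.0.3 (expiry=23+9=32). clock=23
Op 9: tick 3 -> clock=26. purged={f.com}
Op 10: tick 6 -> clock=32. purged={a.com,c.com}
Op 11: tick 5 -> clock=37. purged={e.com}
Op 12: tick 1 -> clock=38.
Op 13: tick 9 -> clock=47.
Op 14: tick 1 -> clock=48.
Op 15: insert f.com -> 10.0.0.7 (expiry=48+9=57). clock=48
Op 16: insert e.com -> 10.0.0.1 (expiry=48+14=62). clock=48
Op 17: insert c.com -> 10.0.0.6 (expiry=48+2=50). clock=48
Op 18: insert d.com -> 10.0.0.7 (expiry=48+10=58). clock=48
Op 19: insert b.com -> 10.0.0.3 (expiry=48+14=62). clock=48
Op 20: tick 1 -> clock=49.
lookup f.com: present, ip=10.0.0.7 expiry=57 > clock=49

Answer: 10.0.0.7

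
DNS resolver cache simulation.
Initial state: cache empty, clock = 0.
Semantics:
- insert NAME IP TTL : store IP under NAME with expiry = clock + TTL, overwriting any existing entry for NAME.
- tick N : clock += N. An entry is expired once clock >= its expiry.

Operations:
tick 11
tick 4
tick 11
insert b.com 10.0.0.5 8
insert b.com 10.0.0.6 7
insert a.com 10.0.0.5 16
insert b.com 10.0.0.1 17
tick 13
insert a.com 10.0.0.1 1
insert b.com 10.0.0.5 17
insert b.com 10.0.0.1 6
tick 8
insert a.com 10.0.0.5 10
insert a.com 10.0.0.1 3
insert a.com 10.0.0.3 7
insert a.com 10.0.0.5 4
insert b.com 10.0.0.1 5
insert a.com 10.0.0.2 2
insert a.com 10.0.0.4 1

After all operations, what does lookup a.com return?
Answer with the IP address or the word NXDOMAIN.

Op 1: tick 11 -> clock=11.
Op 2: tick 4 -> clock=15.
Op 3: tick 11 -> clock=26.
Op 4: insert b.com -> 10.0.0.5 (expiry=26+8=34). clock=26
Op 5: insert b.com -> 10.0.0.6 (expiry=26+7=33). clock=26
Op 6: insert a.com -> 10.0.0.5 (expiry=26+16=42). clock=26
Op 7: insert b.com -> 10.0.0.1 (expiry=26+17=43). clock=26
Op 8: tick 13 -> clock=39.
Op 9: insert a.com -> 10.0.0.1 (expiry=39+1=40). clock=39
Op 10: insert b.com -> 10.0.0.5 (expiry=39+17=56). clock=39
Op 11: insert b.com -> 10.0.0.1 (expiry=39+6=45). clock=39
Op 12: tick 8 -> clock=47. purged={a.com,b.com}
Op 13: insert a.com -> 10.0.0.5 (expiry=47+10=57). clock=47
Op 14: insert a.com -> 10.0.0.1 (expiry=47+3=50). clock=47
Op 15: insert a.com -> 10.0.0.3 (expiry=47+7=54). clock=47
Op 16: insert a.com -> 10.0.0.5 (expiry=47+4=51). clock=47
Op 17: insert b.com -> 10.0.0.1 (expiry=47+5=52). clock=47
Op 18: insert a.com -> 10.0.0.2 (expiry=47+2=49). clock=47
Op 19: insert a.com -> 10.0.0.4 (expiry=47+1=48). clock=47
lookup a.com: present, ip=10.0.0.4 expiry=48 > clock=47

Answer: 10.0.0.4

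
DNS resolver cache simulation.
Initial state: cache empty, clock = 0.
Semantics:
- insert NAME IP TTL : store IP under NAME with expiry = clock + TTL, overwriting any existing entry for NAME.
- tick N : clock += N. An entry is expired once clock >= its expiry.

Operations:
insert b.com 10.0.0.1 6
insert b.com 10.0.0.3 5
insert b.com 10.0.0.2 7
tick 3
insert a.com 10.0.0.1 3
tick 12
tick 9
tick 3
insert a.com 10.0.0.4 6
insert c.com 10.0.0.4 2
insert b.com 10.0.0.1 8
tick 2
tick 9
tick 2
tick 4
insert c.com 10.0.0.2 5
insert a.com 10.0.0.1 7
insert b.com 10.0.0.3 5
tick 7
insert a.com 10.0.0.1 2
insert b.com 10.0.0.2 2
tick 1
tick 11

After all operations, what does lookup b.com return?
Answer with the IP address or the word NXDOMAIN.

Answer: NXDOMAIN

Derivation:
Op 1: insert b.com -> 10.0.0.1 (expiry=0+6=6). clock=0
Op 2: insert b.com -> 10.0.0.3 (expiry=0+5=5). clock=0
Op 3: insert b.com -> 10.0.0.2 (expiry=0+7=7). clock=0
Op 4: tick 3 -> clock=3.
Op 5: insert a.com -> 10.0.0.1 (expiry=3+3=6). clock=3
Op 6: tick 12 -> clock=15. purged={a.com,b.com}
Op 7: tick 9 -> clock=24.
Op 8: tick 3 -> clock=27.
Op 9: insert a.com -> 10.0.0.4 (expiry=27+6=33). clock=27
Op 10: insert c.com -> 10.0.0.4 (expiry=27+2=29). clock=27
Op 11: insert b.com -> 10.0.0.1 (expiry=27+8=35). clock=27
Op 12: tick 2 -> clock=29. purged={c.com}
Op 13: tick 9 -> clock=38. purged={a.com,b.com}
Op 14: tick 2 -> clock=40.
Op 15: tick 4 -> clock=44.
Op 16: insert c.com -> 10.0.0.2 (expiry=44+5=49). clock=44
Op 17: insert a.com -> 10.0.0.1 (expiry=44+7=51). clock=44
Op 18: insert b.com -> 10.0.0.3 (expiry=44+5=49). clock=44
Op 19: tick 7 -> clock=51. purged={a.com,b.com,c.com}
Op 20: insert a.com -> 10.0.0.1 (expiry=51+2=53). clock=51
Op 21: insert b.com -> 10.0.0.2 (expiry=51+2=53). clock=51
Op 22: tick 1 -> clock=52.
Op 23: tick 11 -> clock=63. purged={a.com,b.com}
lookup b.com: not in cache (expired or never inserted)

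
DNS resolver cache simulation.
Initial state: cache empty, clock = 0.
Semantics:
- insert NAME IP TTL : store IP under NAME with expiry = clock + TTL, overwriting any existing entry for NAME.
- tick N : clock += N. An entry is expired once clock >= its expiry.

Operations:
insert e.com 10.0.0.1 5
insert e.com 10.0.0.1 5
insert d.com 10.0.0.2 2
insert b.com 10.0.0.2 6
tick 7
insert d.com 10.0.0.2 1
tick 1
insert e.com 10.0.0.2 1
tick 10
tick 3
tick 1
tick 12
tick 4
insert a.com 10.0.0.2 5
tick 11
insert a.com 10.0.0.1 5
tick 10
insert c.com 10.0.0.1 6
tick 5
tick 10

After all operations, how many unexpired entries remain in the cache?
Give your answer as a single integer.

Answer: 0

Derivation:
Op 1: insert e.com -> 10.0.0.1 (expiry=0+5=5). clock=0
Op 2: insert e.com -> 10.0.0.1 (expiry=0+5=5). clock=0
Op 3: insert d.com -> 10.0.0.2 (expiry=0+2=2). clock=0
Op 4: insert b.com -> 10.0.0.2 (expiry=0+6=6). clock=0
Op 5: tick 7 -> clock=7. purged={b.com,d.com,e.com}
Op 6: insert d.com -> 10.0.0.2 (expiry=7+1=8). clock=7
Op 7: tick 1 -> clock=8. purged={d.com}
Op 8: insert e.com -> 10.0.0.2 (expiry=8+1=9). clock=8
Op 9: tick 10 -> clock=18. purged={e.com}
Op 10: tick 3 -> clock=21.
Op 11: tick 1 -> clock=22.
Op 12: tick 12 -> clock=34.
Op 13: tick 4 -> clock=38.
Op 14: insert a.com -> 10.0.0.2 (expiry=38+5=43). clock=38
Op 15: tick 11 -> clock=49. purged={a.com}
Op 16: insert a.com -> 10.0.0.1 (expiry=49+5=54). clock=49
Op 17: tick 10 -> clock=59. purged={a.com}
Op 18: insert c.com -> 10.0.0.1 (expiry=59+6=65). clock=59
Op 19: tick 5 -> clock=64.
Op 20: tick 10 -> clock=74. purged={c.com}
Final cache (unexpired): {} -> size=0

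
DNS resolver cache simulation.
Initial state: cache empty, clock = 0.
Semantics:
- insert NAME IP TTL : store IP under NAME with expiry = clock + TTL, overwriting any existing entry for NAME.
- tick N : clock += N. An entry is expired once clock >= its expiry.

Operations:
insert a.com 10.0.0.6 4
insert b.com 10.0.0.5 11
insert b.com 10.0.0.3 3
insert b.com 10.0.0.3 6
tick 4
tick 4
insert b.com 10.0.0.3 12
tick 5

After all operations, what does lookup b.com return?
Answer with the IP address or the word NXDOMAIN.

Answer: 10.0.0.3

Derivation:
Op 1: insert a.com -> 10.0.0.6 (expiry=0+4=4). clock=0
Op 2: insert b.com -> 10.0.0.5 (expiry=0+11=11). clock=0
Op 3: insert b.com -> 10.0.0.3 (expiry=0+3=3). clock=0
Op 4: insert b.com -> 10.0.0.3 (expiry=0+6=6). clock=0
Op 5: tick 4 -> clock=4. purged={a.com}
Op 6: tick 4 -> clock=8. purged={b.com}
Op 7: insert b.com -> 10.0.0.3 (expiry=8+12=20). clock=8
Op 8: tick 5 -> clock=13.
lookup b.com: present, ip=10.0.0.3 expiry=20 > clock=13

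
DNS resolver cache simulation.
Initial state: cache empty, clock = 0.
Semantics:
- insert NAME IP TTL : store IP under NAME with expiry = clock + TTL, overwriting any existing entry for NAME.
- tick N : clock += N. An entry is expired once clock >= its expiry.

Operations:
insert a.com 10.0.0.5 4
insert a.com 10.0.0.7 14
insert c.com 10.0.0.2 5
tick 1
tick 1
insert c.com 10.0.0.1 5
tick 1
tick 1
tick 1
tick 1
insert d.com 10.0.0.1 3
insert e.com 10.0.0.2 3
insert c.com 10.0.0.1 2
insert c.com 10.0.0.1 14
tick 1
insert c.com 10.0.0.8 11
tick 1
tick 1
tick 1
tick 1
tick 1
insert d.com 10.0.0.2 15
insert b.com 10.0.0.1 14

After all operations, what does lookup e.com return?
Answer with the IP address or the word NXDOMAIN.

Op 1: insert a.com -> 10.0.0.5 (expiry=0+4=4). clock=0
Op 2: insert a.com -> 10.0.0.7 (expiry=0+14=14). clock=0
Op 3: insert c.com -> 10.0.0.2 (expiry=0+5=5). clock=0
Op 4: tick 1 -> clock=1.
Op 5: tick 1 -> clock=2.
Op 6: insert c.com -> 10.0.0.1 (expiry=2+5=7). clock=2
Op 7: tick 1 -> clock=3.
Op 8: tick 1 -> clock=4.
Op 9: tick 1 -> clock=5.
Op 10: tick 1 -> clock=6.
Op 11: insert d.com -> 10.0.0.1 (expiry=6+3=9). clock=6
Op 12: insert e.com -> 10.0.0.2 (expiry=6+3=9). clock=6
Op 13: insert c.com -> 10.0.0.1 (expiry=6+2=8). clock=6
Op 14: insert c.com -> 10.0.0.1 (expiry=6+14=20). clock=6
Op 15: tick 1 -> clock=7.
Op 16: insert c.com -> 10.0.0.8 (expiry=7+11=18). clock=7
Op 17: tick 1 -> clock=8.
Op 18: tick 1 -> clock=9. purged={d.com,e.com}
Op 19: tick 1 -> clock=10.
Op 20: tick 1 -> clock=11.
Op 21: tick 1 -> clock=12.
Op 22: insert d.com -> 10.0.0.2 (expiry=12+15=27). clock=12
Op 23: insert b.com -> 10.0.0.1 (expiry=12+14=26). clock=12
lookup e.com: not in cache (expired or never inserted)

Answer: NXDOMAIN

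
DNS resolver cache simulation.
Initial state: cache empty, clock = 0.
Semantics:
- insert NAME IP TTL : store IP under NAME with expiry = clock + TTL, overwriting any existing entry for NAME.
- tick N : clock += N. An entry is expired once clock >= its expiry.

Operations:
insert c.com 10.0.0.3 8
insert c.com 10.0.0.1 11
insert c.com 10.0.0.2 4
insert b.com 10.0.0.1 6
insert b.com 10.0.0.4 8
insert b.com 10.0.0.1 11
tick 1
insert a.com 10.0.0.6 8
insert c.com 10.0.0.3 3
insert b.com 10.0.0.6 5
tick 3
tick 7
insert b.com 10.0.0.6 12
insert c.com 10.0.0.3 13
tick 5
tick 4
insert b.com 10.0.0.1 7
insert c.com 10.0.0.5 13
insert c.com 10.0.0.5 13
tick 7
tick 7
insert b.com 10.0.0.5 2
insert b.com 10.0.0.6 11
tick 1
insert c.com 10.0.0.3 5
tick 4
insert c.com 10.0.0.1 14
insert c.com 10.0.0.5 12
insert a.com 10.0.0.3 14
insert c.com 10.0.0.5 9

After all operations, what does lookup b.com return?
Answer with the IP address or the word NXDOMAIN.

Answer: 10.0.0.6

Derivation:
Op 1: insert c.com -> 10.0.0.3 (expiry=0+8=8). clock=0
Op 2: insert c.com -> 10.0.0.1 (expiry=0+11=11). clock=0
Op 3: insert c.com -> 10.0.0.2 (expiry=0+4=4). clock=0
Op 4: insert b.com -> 10.0.0.1 (expiry=0+6=6). clock=0
Op 5: insert b.com -> 10.0.0.4 (expiry=0+8=8). clock=0
Op 6: insert b.com -> 10.0.0.1 (expiry=0+11=11). clock=0
Op 7: tick 1 -> clock=1.
Op 8: insert a.com -> 10.0.0.6 (expiry=1+8=9). clock=1
Op 9: insert c.com -> 10.0.0.3 (expiry=1+3=4). clock=1
Op 10: insert b.com -> 10.0.0.6 (expiry=1+5=6). clock=1
Op 11: tick 3 -> clock=4. purged={c.com}
Op 12: tick 7 -> clock=11. purged={a.com,b.com}
Op 13: insert b.com -> 10.0.0.6 (expiry=11+12=23). clock=11
Op 14: insert c.com -> 10.0.0.3 (expiry=11+13=24). clock=11
Op 15: tick 5 -> clock=16.
Op 16: tick 4 -> clock=20.
Op 17: insert b.com -> 10.0.0.1 (expiry=20+7=27). clock=20
Op 18: insert c.com -> 10.0.0.5 (expiry=20+13=33). clock=20
Op 19: insert c.com -> 10.0.0.5 (expiry=20+13=33). clock=20
Op 20: tick 7 -> clock=27. purged={b.com}
Op 21: tick 7 -> clock=34. purged={c.com}
Op 22: insert b.com -> 10.0.0.5 (expiry=34+2=36). clock=34
Op 23: insert b.com -> 10.0.0.6 (expiry=34+11=45). clock=34
Op 24: tick 1 -> clock=35.
Op 25: insert c.com -> 10.0.0.3 (expiry=35+5=40). clock=35
Op 26: tick 4 -> clock=39.
Op 27: insert c.com -> 10.0.0.1 (expiry=39+14=53). clock=39
Op 28: insert c.com -> 10.0.0.5 (expiry=39+12=51). clock=39
Op 29: insert a.com -> 10.0.0.3 (expiry=39+14=53). clock=39
Op 30: insert c.com -> 10.0.0.5 (expiry=39+9=48). clock=39
lookup b.com: present, ip=10.0.0.6 expiry=45 > clock=39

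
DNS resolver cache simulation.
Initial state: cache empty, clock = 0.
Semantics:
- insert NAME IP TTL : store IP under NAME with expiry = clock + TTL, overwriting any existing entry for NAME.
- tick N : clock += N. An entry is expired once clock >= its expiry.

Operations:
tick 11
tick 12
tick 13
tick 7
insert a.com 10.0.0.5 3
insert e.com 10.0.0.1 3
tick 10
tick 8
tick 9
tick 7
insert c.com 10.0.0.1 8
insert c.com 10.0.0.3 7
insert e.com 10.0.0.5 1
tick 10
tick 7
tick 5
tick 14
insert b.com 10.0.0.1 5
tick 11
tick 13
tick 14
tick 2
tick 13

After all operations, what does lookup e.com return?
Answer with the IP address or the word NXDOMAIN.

Answer: NXDOMAIN

Derivation:
Op 1: tick 11 -> clock=11.
Op 2: tick 12 -> clock=23.
Op 3: tick 13 -> clock=36.
Op 4: tick 7 -> clock=43.
Op 5: insert a.com -> 10.0.0.5 (expiry=43+3=46). clock=43
Op 6: insert e.com -> 10.0.0.1 (expiry=43+3=46). clock=43
Op 7: tick 10 -> clock=53. purged={a.com,e.com}
Op 8: tick 8 -> clock=61.
Op 9: tick 9 -> clock=70.
Op 10: tick 7 -> clock=77.
Op 11: insert c.com -> 10.0.0.1 (expiry=77+8=85). clock=77
Op 12: insert c.com -> 10.0.0.3 (expiry=77+7=84). clock=77
Op 13: insert e.com -> 10.0.0.5 (expiry=77+1=78). clock=77
Op 14: tick 10 -> clock=87. purged={c.com,e.com}
Op 15: tick 7 -> clock=94.
Op 16: tick 5 -> clock=99.
Op 17: tick 14 -> clock=113.
Op 18: insert b.com -> 10.0.0.1 (expiry=113+5=118). clock=113
Op 19: tick 11 -> clock=124. purged={b.com}
Op 20: tick 13 -> clock=137.
Op 21: tick 14 -> clock=151.
Op 22: tick 2 -> clock=153.
Op 23: tick 13 -> clock=166.
lookup e.com: not in cache (expired or never inserted)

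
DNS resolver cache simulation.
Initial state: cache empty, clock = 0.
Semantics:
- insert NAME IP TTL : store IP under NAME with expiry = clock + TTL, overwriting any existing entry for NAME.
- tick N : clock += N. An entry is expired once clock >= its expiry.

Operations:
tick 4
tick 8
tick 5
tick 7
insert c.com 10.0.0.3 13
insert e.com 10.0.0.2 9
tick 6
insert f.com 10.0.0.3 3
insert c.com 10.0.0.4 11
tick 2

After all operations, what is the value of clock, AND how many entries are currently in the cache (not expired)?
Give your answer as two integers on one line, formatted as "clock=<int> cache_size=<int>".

Answer: clock=32 cache_size=3

Derivation:
Op 1: tick 4 -> clock=4.
Op 2: tick 8 -> clock=12.
Op 3: tick 5 -> clock=17.
Op 4: tick 7 -> clock=24.
Op 5: insert c.com -> 10.0.0.3 (expiry=24+13=37). clock=24
Op 6: insert e.com -> 10.0.0.2 (expiry=24+9=33). clock=24
Op 7: tick 6 -> clock=30.
Op 8: insert f.com -> 10.0.0.3 (expiry=30+3=33). clock=30
Op 9: insert c.com -> 10.0.0.4 (expiry=30+11=41). clock=30
Op 10: tick 2 -> clock=32.
Final clock = 32
Final cache (unexpired): {c.com,e.com,f.com} -> size=3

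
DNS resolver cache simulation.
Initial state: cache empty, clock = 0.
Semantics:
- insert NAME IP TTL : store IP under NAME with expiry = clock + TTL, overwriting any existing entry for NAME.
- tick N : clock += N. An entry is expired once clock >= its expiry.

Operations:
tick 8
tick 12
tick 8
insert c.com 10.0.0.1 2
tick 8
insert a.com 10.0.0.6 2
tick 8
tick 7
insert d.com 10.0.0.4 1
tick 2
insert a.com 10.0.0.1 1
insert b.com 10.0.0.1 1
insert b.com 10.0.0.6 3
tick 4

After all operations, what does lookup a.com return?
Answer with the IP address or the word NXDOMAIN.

Answer: NXDOMAIN

Derivation:
Op 1: tick 8 -> clock=8.
Op 2: tick 12 -> clock=20.
Op 3: tick 8 -> clock=28.
Op 4: insert c.com -> 10.0.0.1 (expiry=28+2=30). clock=28
Op 5: tick 8 -> clock=36. purged={c.com}
Op 6: insert a.com -> 10.0.0.6 (expiry=36+2=38). clock=36
Op 7: tick 8 -> clock=44. purged={a.com}
Op 8: tick 7 -> clock=51.
Op 9: insert d.com -> 10.0.0.4 (expiry=51+1=52). clock=51
Op 10: tick 2 -> clock=53. purged={d.com}
Op 11: insert a.com -> 10.0.0.1 (expiry=53+1=54). clock=53
Op 12: insert b.com -> 10.0.0.1 (expiry=53+1=54). clock=53
Op 13: insert b.com -> 10.0.0.6 (expiry=53+3=56). clock=53
Op 14: tick 4 -> clock=57. purged={a.com,b.com}
lookup a.com: not in cache (expired or never inserted)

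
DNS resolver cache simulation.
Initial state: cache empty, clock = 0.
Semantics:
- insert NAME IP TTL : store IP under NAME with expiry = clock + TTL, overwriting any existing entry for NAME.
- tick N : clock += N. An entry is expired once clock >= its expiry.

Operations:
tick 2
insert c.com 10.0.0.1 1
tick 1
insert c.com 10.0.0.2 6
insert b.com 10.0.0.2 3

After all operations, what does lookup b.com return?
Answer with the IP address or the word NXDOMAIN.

Op 1: tick 2 -> clock=2.
Op 2: insert c.com -> 10.0.0.1 (expiry=2+1=3). clock=2
Op 3: tick 1 -> clock=3. purged={c.com}
Op 4: insert c.com -> 10.0.0.2 (expiry=3+6=9). clock=3
Op 5: insert b.com -> 10.0.0.2 (expiry=3+3=6). clock=3
lookup b.com: present, ip=10.0.0.2 expiry=6 > clock=3

Answer: 10.0.0.2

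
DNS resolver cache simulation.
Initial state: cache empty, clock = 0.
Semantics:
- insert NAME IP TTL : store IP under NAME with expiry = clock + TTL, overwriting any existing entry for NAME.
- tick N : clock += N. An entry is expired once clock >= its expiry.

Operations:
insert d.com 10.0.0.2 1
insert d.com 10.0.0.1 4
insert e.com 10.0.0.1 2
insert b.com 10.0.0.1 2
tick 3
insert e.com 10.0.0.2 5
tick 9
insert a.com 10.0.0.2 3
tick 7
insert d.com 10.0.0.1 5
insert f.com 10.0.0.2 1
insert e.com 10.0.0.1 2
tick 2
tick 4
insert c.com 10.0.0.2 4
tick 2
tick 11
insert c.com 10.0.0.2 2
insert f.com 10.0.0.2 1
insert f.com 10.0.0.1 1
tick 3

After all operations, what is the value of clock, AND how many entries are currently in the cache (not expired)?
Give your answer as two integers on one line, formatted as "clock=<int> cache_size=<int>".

Answer: clock=41 cache_size=0

Derivation:
Op 1: insert d.com -> 10.0.0.2 (expiry=0+1=1). clock=0
Op 2: insert d.com -> 10.0.0.1 (expiry=0+4=4). clock=0
Op 3: insert e.com -> 10.0.0.1 (expiry=0+2=2). clock=0
Op 4: insert b.com -> 10.0.0.1 (expiry=0+2=2). clock=0
Op 5: tick 3 -> clock=3. purged={b.com,e.com}
Op 6: insert e.com -> 10.0.0.2 (expiry=3+5=8). clock=3
Op 7: tick 9 -> clock=12. purged={d.com,e.com}
Op 8: insert a.com -> 10.0.0.2 (expiry=12+3=15). clock=12
Op 9: tick 7 -> clock=19. purged={a.com}
Op 10: insert d.com -> 10.0.0.1 (expiry=19+5=24). clock=19
Op 11: insert f.com -> 10.0.0.2 (expiry=19+1=20). clock=19
Op 12: insert e.com -> 10.0.0.1 (expiry=19+2=21). clock=19
Op 13: tick 2 -> clock=21. purged={e.com,f.com}
Op 14: tick 4 -> clock=25. purged={d.com}
Op 15: insert c.com -> 10.0.0.2 (expiry=25+4=29). clock=25
Op 16: tick 2 -> clock=27.
Op 17: tick 11 -> clock=38. purged={c.com}
Op 18: insert c.com -> 10.0.0.2 (expiry=38+2=40). clock=38
Op 19: insert f.com -> 10.0.0.2 (expiry=38+1=39). clock=38
Op 20: insert f.com -> 10.0.0.1 (expiry=38+1=39). clock=38
Op 21: tick 3 -> clock=41. purged={c.com,f.com}
Final clock = 41
Final cache (unexpired): {} -> size=0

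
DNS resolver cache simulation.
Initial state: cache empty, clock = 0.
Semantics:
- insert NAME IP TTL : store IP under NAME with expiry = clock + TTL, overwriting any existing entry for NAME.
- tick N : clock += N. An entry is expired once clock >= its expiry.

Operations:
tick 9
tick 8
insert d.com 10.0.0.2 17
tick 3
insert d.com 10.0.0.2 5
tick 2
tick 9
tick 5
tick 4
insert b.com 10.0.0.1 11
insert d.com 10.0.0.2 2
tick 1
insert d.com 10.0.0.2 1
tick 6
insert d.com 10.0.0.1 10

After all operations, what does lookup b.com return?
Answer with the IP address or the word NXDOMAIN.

Answer: 10.0.0.1

Derivation:
Op 1: tick 9 -> clock=9.
Op 2: tick 8 -> clock=17.
Op 3: insert d.com -> 10.0.0.2 (expiry=17+17=34). clock=17
Op 4: tick 3 -> clock=20.
Op 5: insert d.com -> 10.0.0.2 (expiry=20+5=25). clock=20
Op 6: tick 2 -> clock=22.
Op 7: tick 9 -> clock=31. purged={d.com}
Op 8: tick 5 -> clock=36.
Op 9: tick 4 -> clock=40.
Op 10: insert b.com -> 10.0.0.1 (expiry=40+11=51). clock=40
Op 11: insert d.com -> 10.0.0.2 (expiry=40+2=42). clock=40
Op 12: tick 1 -> clock=41.
Op 13: insert d.com -> 10.0.0.2 (expiry=41+1=42). clock=41
Op 14: tick 6 -> clock=47. purged={d.com}
Op 15: insert d.com -> 10.0.0.1 (expiry=47+10=57). clock=47
lookup b.com: present, ip=10.0.0.1 expiry=51 > clock=47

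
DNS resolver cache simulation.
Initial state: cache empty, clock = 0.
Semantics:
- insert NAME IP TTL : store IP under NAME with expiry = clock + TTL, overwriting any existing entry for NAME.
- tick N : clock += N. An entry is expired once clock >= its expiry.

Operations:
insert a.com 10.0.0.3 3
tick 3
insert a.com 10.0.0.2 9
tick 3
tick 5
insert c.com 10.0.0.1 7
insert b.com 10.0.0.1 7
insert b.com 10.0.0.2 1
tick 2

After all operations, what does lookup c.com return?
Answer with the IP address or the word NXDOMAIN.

Op 1: insert a.com -> 10.0.0.3 (expiry=0+3=3). clock=0
Op 2: tick 3 -> clock=3. purged={a.com}
Op 3: insert a.com -> 10.0.0.2 (expiry=3+9=12). clock=3
Op 4: tick 3 -> clock=6.
Op 5: tick 5 -> clock=11.
Op 6: insert c.com -> 10.0.0.1 (expiry=11+7=18). clock=11
Op 7: insert b.com -> 10.0.0.1 (expiry=11+7=18). clock=11
Op 8: insert b.com -> 10.0.0.2 (expiry=11+1=12). clock=11
Op 9: tick 2 -> clock=13. purged={a.com,b.com}
lookup c.com: present, ip=10.0.0.1 expiry=18 > clock=13

Answer: 10.0.0.1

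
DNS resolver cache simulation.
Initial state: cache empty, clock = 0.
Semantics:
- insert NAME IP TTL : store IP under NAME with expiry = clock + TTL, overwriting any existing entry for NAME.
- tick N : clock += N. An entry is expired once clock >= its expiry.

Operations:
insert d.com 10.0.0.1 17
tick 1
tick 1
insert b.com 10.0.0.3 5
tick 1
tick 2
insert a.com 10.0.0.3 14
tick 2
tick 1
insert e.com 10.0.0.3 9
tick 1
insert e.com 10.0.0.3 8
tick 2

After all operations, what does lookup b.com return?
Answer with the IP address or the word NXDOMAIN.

Op 1: insert d.com -> 10.0.0.1 (expiry=0+17=17). clock=0
Op 2: tick 1 -> clock=1.
Op 3: tick 1 -> clock=2.
Op 4: insert b.com -> 10.0.0.3 (expiry=2+5=7). clock=2
Op 5: tick 1 -> clock=3.
Op 6: tick 2 -> clock=5.
Op 7: insert a.com -> 10.0.0.3 (expiry=5+14=19). clock=5
Op 8: tick 2 -> clock=7. purged={b.com}
Op 9: tick 1 -> clock=8.
Op 10: insert e.com -> 10.0.0.3 (expiry=8+9=17). clock=8
Op 11: tick 1 -> clock=9.
Op 12: insert e.com -> 10.0.0.3 (expiry=9+8=17). clock=9
Op 13: tick 2 -> clock=11.
lookup b.com: not in cache (expired or never inserted)

Answer: NXDOMAIN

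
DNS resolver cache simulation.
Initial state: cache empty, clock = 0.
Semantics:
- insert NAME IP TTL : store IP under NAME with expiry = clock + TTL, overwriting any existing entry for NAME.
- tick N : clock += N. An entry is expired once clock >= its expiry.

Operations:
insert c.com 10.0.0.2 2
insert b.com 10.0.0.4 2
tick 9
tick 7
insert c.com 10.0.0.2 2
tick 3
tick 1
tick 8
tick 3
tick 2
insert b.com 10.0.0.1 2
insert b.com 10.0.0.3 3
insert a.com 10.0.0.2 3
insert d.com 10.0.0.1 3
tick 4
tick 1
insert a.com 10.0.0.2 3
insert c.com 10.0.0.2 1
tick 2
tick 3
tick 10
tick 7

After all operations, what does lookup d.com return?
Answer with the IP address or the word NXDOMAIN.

Answer: NXDOMAIN

Derivation:
Op 1: insert c.com -> 10.0.0.2 (expiry=0+2=2). clock=0
Op 2: insert b.com -> 10.0.0.4 (expiry=0+2=2). clock=0
Op 3: tick 9 -> clock=9. purged={b.com,c.com}
Op 4: tick 7 -> clock=16.
Op 5: insert c.com -> 10.0.0.2 (expiry=16+2=18). clock=16
Op 6: tick 3 -> clock=19. purged={c.com}
Op 7: tick 1 -> clock=20.
Op 8: tick 8 -> clock=28.
Op 9: tick 3 -> clock=31.
Op 10: tick 2 -> clock=33.
Op 11: insert b.com -> 10.0.0.1 (expiry=33+2=35). clock=33
Op 12: insert b.com -> 10.0.0.3 (expiry=33+3=36). clock=33
Op 13: insert a.com -> 10.0.0.2 (expiry=33+3=36). clock=33
Op 14: insert d.com -> 10.0.0.1 (expiry=33+3=36). clock=33
Op 15: tick 4 -> clock=37. purged={a.com,b.com,d.com}
Op 16: tick 1 -> clock=38.
Op 17: insert a.com -> 10.0.0.2 (expiry=38+3=41). clock=38
Op 18: insert c.com -> 10.0.0.2 (expiry=38+1=39). clock=38
Op 19: tick 2 -> clock=40. purged={c.com}
Op 20: tick 3 -> clock=43. purged={a.com}
Op 21: tick 10 -> clock=53.
Op 22: tick 7 -> clock=60.
lookup d.com: not in cache (expired or never inserted)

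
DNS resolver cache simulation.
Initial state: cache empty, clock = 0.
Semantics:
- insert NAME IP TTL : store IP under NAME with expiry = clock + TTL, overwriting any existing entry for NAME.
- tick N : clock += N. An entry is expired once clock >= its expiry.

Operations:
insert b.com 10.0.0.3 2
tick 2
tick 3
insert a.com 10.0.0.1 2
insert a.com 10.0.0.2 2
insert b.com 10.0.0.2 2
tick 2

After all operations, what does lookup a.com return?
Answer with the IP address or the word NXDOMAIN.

Answer: NXDOMAIN

Derivation:
Op 1: insert b.com -> 10.0.0.3 (expiry=0+2=2). clock=0
Op 2: tick 2 -> clock=2. purged={b.com}
Op 3: tick 3 -> clock=5.
Op 4: insert a.com -> 10.0.0.1 (expiry=5+2=7). clock=5
Op 5: insert a.com -> 10.0.0.2 (expiry=5+2=7). clock=5
Op 6: insert b.com -> 10.0.0.2 (expiry=5+2=7). clock=5
Op 7: tick 2 -> clock=7. purged={a.com,b.com}
lookup a.com: not in cache (expired or never inserted)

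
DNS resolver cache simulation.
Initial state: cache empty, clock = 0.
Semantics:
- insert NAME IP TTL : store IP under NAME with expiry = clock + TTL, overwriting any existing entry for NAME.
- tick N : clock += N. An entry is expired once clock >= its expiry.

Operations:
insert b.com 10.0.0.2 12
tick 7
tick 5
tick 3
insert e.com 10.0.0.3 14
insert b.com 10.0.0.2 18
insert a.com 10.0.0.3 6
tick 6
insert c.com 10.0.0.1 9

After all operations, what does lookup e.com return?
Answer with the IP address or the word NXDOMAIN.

Answer: 10.0.0.3

Derivation:
Op 1: insert b.com -> 10.0.0.2 (expiry=0+12=12). clock=0
Op 2: tick 7 -> clock=7.
Op 3: tick 5 -> clock=12. purged={b.com}
Op 4: tick 3 -> clock=15.
Op 5: insert e.com -> 10.0.0.3 (expiry=15+14=29). clock=15
Op 6: insert b.com -> 10.0.0.2 (expiry=15+18=33). clock=15
Op 7: insert a.com -> 10.0.0.3 (expiry=15+6=21). clock=15
Op 8: tick 6 -> clock=21. purged={a.com}
Op 9: insert c.com -> 10.0.0.1 (expiry=21+9=30). clock=21
lookup e.com: present, ip=10.0.0.3 expiry=29 > clock=21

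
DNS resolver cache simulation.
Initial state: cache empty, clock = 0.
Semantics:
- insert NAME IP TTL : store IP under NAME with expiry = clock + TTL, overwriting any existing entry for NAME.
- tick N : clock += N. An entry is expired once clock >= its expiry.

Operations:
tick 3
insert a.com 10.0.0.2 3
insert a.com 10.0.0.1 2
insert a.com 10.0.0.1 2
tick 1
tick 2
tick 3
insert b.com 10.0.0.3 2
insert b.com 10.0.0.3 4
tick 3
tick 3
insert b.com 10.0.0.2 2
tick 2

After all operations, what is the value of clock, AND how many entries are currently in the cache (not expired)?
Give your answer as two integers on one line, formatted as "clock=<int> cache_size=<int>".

Answer: clock=17 cache_size=0

Derivation:
Op 1: tick 3 -> clock=3.
Op 2: insert a.com -> 10.0.0.2 (expiry=3+3=6). clock=3
Op 3: insert a.com -> 10.0.0.1 (expiry=3+2=5). clock=3
Op 4: insert a.com -> 10.0.0.1 (expiry=3+2=5). clock=3
Op 5: tick 1 -> clock=4.
Op 6: tick 2 -> clock=6. purged={a.com}
Op 7: tick 3 -> clock=9.
Op 8: insert b.com -> 10.0.0.3 (expiry=9+2=11). clock=9
Op 9: insert b.com -> 10.0.0.3 (expiry=9+4=13). clock=9
Op 10: tick 3 -> clock=12.
Op 11: tick 3 -> clock=15. purged={b.com}
Op 12: insert b.com -> 10.0.0.2 (expiry=15+2=17). clock=15
Op 13: tick 2 -> clock=17. purged={b.com}
Final clock = 17
Final cache (unexpired): {} -> size=0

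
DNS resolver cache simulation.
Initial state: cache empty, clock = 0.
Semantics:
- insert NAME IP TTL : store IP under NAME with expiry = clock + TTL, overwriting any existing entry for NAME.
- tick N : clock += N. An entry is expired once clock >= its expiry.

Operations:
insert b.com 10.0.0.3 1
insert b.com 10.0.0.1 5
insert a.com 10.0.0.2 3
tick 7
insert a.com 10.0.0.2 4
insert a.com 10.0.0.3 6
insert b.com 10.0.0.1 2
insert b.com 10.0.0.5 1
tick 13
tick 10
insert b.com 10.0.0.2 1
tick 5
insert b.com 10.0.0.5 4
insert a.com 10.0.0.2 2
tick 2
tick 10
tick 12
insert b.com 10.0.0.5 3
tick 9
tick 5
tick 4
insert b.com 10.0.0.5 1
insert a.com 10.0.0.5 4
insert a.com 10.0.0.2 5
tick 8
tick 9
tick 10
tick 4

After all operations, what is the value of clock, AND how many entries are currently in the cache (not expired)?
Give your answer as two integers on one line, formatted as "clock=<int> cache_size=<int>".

Answer: clock=108 cache_size=0

Derivation:
Op 1: insert b.com -> 10.0.0.3 (expiry=0+1=1). clock=0
Op 2: insert b.com -> 10.0.0.1 (expiry=0+5=5). clock=0
Op 3: insert a.com -> 10.0.0.2 (expiry=0+3=3). clock=0
Op 4: tick 7 -> clock=7. purged={a.com,b.com}
Op 5: insert a.com -> 10.0.0.2 (expiry=7+4=11). clock=7
Op 6: insert a.com -> 10.0.0.3 (expiry=7+6=13). clock=7
Op 7: insert b.com -> 10.0.0.1 (expiry=7+2=9). clock=7
Op 8: insert b.com -> 10.0.0.5 (expiry=7+1=8). clock=7
Op 9: tick 13 -> clock=20. purged={a.com,b.com}
Op 10: tick 10 -> clock=30.
Op 11: insert b.com -> 10.0.0.2 (expiry=30+1=31). clock=30
Op 12: tick 5 -> clock=35. purged={b.com}
Op 13: insert b.com -> 10.0.0.5 (expiry=35+4=39). clock=35
Op 14: insert a.com -> 10.0.0.2 (expiry=35+2=37). clock=35
Op 15: tick 2 -> clock=37. purged={a.com}
Op 16: tick 10 -> clock=47. purged={b.com}
Op 17: tick 12 -> clock=59.
Op 18: insert b.com -> 10.0.0.5 (expiry=59+3=62). clock=59
Op 19: tick 9 -> clock=68. purged={b.com}
Op 20: tick 5 -> clock=73.
Op 21: tick 4 -> clock=77.
Op 22: insert b.com -> 10.0.0.5 (expiry=77+1=78). clock=77
Op 23: insert a.com -> 10.0.0.5 (expiry=77+4=81). clock=77
Op 24: insert a.com -> 10.0.0.2 (expiry=77+5=82). clock=77
Op 25: tick 8 -> clock=85. purged={a.com,b.com}
Op 26: tick 9 -> clock=94.
Op 27: tick 10 -> clock=104.
Op 28: tick 4 -> clock=108.
Final clock = 108
Final cache (unexpired): {} -> size=0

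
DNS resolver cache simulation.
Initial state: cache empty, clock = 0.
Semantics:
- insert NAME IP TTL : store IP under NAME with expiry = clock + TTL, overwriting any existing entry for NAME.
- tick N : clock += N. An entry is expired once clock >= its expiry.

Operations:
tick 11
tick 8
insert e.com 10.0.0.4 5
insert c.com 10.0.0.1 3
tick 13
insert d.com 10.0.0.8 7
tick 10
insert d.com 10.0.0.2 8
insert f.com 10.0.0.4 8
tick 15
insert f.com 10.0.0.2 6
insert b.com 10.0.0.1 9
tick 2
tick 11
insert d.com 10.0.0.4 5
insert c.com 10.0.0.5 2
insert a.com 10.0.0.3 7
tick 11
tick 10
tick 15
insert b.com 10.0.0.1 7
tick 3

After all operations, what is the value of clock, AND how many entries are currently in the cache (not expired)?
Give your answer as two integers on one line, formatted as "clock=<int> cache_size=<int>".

Op 1: tick 11 -> clock=11.
Op 2: tick 8 -> clock=19.
Op 3: insert e.com -> 10.0.0.4 (expiry=19+5=24). clock=19
Op 4: insert c.com -> 10.0.0.1 (expiry=19+3=22). clock=19
Op 5: tick 13 -> clock=32. purged={c.com,e.com}
Op 6: insert d.com -> 10.0.0.8 (expiry=32+7=39). clock=32
Op 7: tick 10 -> clock=42. purged={d.com}
Op 8: insert d.com -> 10.0.0.2 (expiry=42+8=50). clock=42
Op 9: insert f.com -> 10.0.0.4 (expiry=42+8=50). clock=42
Op 10: tick 15 -> clock=57. purged={d.com,f.com}
Op 11: insert f.com -> 10.0.0.2 (expiry=57+6=63). clock=57
Op 12: insert b.com -> 10.0.0.1 (expiry=57+9=66). clock=57
Op 13: tick 2 -> clock=59.
Op 14: tick 11 -> clock=70. purged={b.com,f.com}
Op 15: insert d.com -> 10.0.0.4 (expiry=70+5=75). clock=70
Op 16: insert c.com -> 10.0.0.5 (expiry=70+2=72). clock=70
Op 17: insert a.com -> 10.0.0.3 (expiry=70+7=77). clock=70
Op 18: tick 11 -> clock=81. purged={a.com,c.com,d.com}
Op 19: tick 10 -> clock=91.
Op 20: tick 15 -> clock=106.
Op 21: insert b.com -> 10.0.0.1 (expiry=106+7=113). clock=106
Op 22: tick 3 -> clock=109.
Final clock = 109
Final cache (unexpired): {b.com} -> size=1

Answer: clock=109 cache_size=1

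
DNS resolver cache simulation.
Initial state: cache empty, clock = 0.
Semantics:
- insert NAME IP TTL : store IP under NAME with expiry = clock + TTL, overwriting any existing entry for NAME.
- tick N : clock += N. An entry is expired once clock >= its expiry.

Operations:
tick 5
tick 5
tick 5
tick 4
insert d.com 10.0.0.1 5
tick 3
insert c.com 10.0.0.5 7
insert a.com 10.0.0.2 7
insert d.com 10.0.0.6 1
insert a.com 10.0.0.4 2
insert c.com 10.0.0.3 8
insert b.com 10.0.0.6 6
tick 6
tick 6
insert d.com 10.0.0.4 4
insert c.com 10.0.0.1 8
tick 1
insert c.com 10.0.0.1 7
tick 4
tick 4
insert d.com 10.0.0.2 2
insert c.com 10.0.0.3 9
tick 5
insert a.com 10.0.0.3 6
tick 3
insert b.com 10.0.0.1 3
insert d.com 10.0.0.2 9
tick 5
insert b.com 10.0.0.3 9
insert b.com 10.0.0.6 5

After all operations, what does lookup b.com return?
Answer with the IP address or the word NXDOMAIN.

Answer: 10.0.0.6

Derivation:
Op 1: tick 5 -> clock=5.
Op 2: tick 5 -> clock=10.
Op 3: tick 5 -> clock=15.
Op 4: tick 4 -> clock=19.
Op 5: insert d.com -> 10.0.0.1 (expiry=19+5=24). clock=19
Op 6: tick 3 -> clock=22.
Op 7: insert c.com -> 10.0.0.5 (expiry=22+7=29). clock=22
Op 8: insert a.com -> 10.0.0.2 (expiry=22+7=29). clock=22
Op 9: insert d.com -> 10.0.0.6 (expiry=22+1=23). clock=22
Op 10: insert a.com -> 10.0.0.4 (expiry=22+2=24). clock=22
Op 11: insert c.com -> 10.0.0.3 (expiry=22+8=30). clock=22
Op 12: insert b.com -> 10.0.0.6 (expiry=22+6=28). clock=22
Op 13: tick 6 -> clock=28. purged={a.com,b.com,d.com}
Op 14: tick 6 -> clock=34. purged={c.com}
Op 15: insert d.com -> 10.0.0.4 (expiry=34+4=38). clock=34
Op 16: insert c.com -> 10.0.0.1 (expiry=34+8=42). clock=34
Op 17: tick 1 -> clock=35.
Op 18: insert c.com -> 10.0.0.1 (expiry=35+7=42). clock=35
Op 19: tick 4 -> clock=39. purged={d.com}
Op 20: tick 4 -> clock=43. purged={c.com}
Op 21: insert d.com -> 10.0.0.2 (expiry=43+2=45). clock=43
Op 22: insert c.com -> 10.0.0.3 (expiry=43+9=52). clock=43
Op 23: tick 5 -> clock=48. purged={d.com}
Op 24: insert a.com -> 10.0.0.3 (expiry=48+6=54). clock=48
Op 25: tick 3 -> clock=51.
Op 26: insert b.com -> 10.0.0.1 (expiry=51+3=54). clock=51
Op 27: insert d.com -> 10.0.0.2 (expiry=51+9=60). clock=51
Op 28: tick 5 -> clock=56. purged={a.com,b.com,c.com}
Op 29: insert b.com -> 10.0.0.3 (expiry=56+9=65). clock=56
Op 30: insert b.com -> 10.0.0.6 (expiry=56+5=61). clock=56
lookup b.com: present, ip=10.0.0.6 expiry=61 > clock=56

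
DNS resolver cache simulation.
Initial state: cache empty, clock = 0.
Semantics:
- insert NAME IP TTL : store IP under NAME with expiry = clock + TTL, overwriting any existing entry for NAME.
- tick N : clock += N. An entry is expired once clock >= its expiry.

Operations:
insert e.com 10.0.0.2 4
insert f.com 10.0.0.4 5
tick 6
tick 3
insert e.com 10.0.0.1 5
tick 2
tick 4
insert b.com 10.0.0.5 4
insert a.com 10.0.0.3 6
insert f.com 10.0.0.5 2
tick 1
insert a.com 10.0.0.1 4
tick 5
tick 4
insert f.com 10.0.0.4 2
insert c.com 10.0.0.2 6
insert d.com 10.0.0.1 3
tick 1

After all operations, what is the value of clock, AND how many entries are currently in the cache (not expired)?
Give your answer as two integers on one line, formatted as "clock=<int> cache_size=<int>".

Answer: clock=26 cache_size=3

Derivation:
Op 1: insert e.com -> 10.0.0.2 (expiry=0+4=4). clock=0
Op 2: insert f.com -> 10.0.0.4 (expiry=0+5=5). clock=0
Op 3: tick 6 -> clock=6. purged={e.com,f.com}
Op 4: tick 3 -> clock=9.
Op 5: insert e.com -> 10.0.0.1 (expiry=9+5=14). clock=9
Op 6: tick 2 -> clock=11.
Op 7: tick 4 -> clock=15. purged={e.com}
Op 8: insert b.com -> 10.0.0.5 (expiry=15+4=19). clock=15
Op 9: insert a.com -> 10.0.0.3 (expiry=15+6=21). clock=15
Op 10: insert f.com -> 10.0.0.5 (expiry=15+2=17). clock=15
Op 11: tick 1 -> clock=16.
Op 12: insert a.com -> 10.0.0.1 (expiry=16+4=20). clock=16
Op 13: tick 5 -> clock=21. purged={a.com,b.com,f.com}
Op 14: tick 4 -> clock=25.
Op 15: insert f.com -> 10.0.0.4 (expiry=25+2=27). clock=25
Op 16: insert c.com -> 10.0.0.2 (expiry=25+6=31). clock=25
Op 17: insert d.com -> 10.0.0.1 (expiry=25+3=28). clock=25
Op 18: tick 1 -> clock=26.
Final clock = 26
Final cache (unexpired): {c.com,d.com,f.com} -> size=3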